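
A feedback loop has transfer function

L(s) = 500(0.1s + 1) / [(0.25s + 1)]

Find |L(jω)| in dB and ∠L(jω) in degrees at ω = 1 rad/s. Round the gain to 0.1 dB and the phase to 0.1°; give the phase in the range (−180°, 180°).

At ω = 1 rad/s:
zero (1 + j1·0.1) = 1 + j0.1 → |·| ≈ 1.005, ∠ ≈ 5.71°
pole (1 + j1·0.25) = 1 + j0.25 → |·| ≈ 1.0308, ∠ ≈ 14.04°
|L| = 500 · 1.005 / (1.0308) ≈ 487.49
Gain = 20 log₁₀(487.49) ≈ 53.76 dB
∠L = (5.71°) − (14.04°) = -8.33°

53.8 dB, -8.3°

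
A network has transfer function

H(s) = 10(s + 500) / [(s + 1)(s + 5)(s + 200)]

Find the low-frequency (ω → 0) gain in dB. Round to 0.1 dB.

H(0) = 10·500 / (1·5·200) = 5
20 log₁₀(5) ≈ 13.98 dB

14.0 dB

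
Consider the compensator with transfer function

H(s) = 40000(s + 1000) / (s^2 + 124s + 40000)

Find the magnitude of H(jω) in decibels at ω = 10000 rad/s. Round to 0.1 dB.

At s = jω = j10000:
zero (s+1000): 1000 + j10000 → |·| = √(1000²+10000²) = √101000000 ≈ 10050, ∠ = arctan(10000/1000) ≈ 84.29°
quadratic: (j10000)² + 124·j10000 + 40000 = -99960000 + j1240000 → |·| ≈ 9.9968e+07, ∠ ≈ 179.29°
|H| = 40000 · 10050 / 9.9968e+07 ≈ 4.0213
Gain = 20 log₁₀(4.0213) ≈ 12.09 dB

12.1 dB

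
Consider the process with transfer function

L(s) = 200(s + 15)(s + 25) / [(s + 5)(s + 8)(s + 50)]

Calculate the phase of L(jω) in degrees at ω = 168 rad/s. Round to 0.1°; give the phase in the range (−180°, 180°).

At s = jω = j168:
zero (s+15): 15 + j168 → |·| = √(15²+168²) = √28449 ≈ 168.67, ∠ = arctan(168/15) ≈ 84.90°
zero (s+25): 25 + j168 → |·| = √(25²+168²) = √28849 ≈ 169.85, ∠ = arctan(168/25) ≈ 81.54°
pole (s+5): 5 + j168 → |·| = √(5²+168²) = √28249 ≈ 168.07, ∠ = arctan(168/5) ≈ 88.30°
pole (s+8): 8 + j168 → |·| = √(8²+168²) = √28288 ≈ 168.19, ∠ = arctan(168/8) ≈ 87.27°
pole (s+50): 50 + j168 → |·| = √(50²+168²) = √30724 ≈ 175.28, ∠ = arctan(168/50) ≈ 73.43°
∠L = 166.44° − 249.00° = -82.56°

-82.6°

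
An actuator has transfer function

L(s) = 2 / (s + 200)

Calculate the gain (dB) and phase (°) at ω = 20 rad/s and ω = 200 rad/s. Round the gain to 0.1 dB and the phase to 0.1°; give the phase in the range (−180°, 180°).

ω = 20: -40.0 dB, -5.7°; ω = 200: -43.0 dB, -45.0°

Substitute s = j20:
Numerator: 2 = 2 + j0
Denominator: (j20) + 200 = 200 + j20
|N| = √(2² + 0²) ≈ 2, ∠N ≈ 0.00°
|D| = √(200² + 20²) ≈ 201, ∠D ≈ 5.71°
|L| = 2 / 201 ≈ 0.0099502
Gain = 20 log₁₀(0.0099502) ≈ -40.04 dB
∠L = 0.00° − 5.71° = -5.71°

Substitute s = j200:
Numerator: 2 = 2 + j0
Denominator: (j200) + 200 = 200 + j200
|N| = √(2² + 0²) ≈ 2, ∠N ≈ 0.00°
|D| = √(200² + 200²) ≈ 282.84, ∠D ≈ 45.00°
|L| = 2 / 282.84 ≈ 0.0070711
Gain = 20 log₁₀(0.0070711) ≈ -43.01 dB
∠L = 0.00° − 45.00° = -45.00°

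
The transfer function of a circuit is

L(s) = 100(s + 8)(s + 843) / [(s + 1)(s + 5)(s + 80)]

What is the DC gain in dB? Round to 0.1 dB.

64.5 dB

L(0) = 100·8·843 / (1·5·80) = 1686
20 log₁₀(1686) ≈ 64.54 dB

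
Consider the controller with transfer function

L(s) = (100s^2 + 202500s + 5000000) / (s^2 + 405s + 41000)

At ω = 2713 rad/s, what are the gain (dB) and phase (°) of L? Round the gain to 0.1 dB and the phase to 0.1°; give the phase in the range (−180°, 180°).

Substitute s = j2713:
Numerator: 100(j2713)^2 + 202500(j2713) + 5000000 = -731036900 + j549382500
Denominator: (j2713)^2 + 405(j2713) + 41000 = -7319369 + j1098765
|N| = √(731036900² + 549382500²) ≈ 9.1446e+08, ∠N ≈ 143.07°
|D| = √(7319369² + 1098765²) ≈ 7.4014e+06, ∠D ≈ 171.46°
|L| = 9.1446e+08 / 7.4014e+06 ≈ 123.55
Gain = 20 log₁₀(123.55) ≈ 41.84 dB
∠L = 143.07° − 171.46° = -28.39°

41.8 dB, -28.4°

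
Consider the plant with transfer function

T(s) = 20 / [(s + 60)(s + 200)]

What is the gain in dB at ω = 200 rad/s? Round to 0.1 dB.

At s = jω = j200:
pole (s+60): 60 + j200 → |·| = √(60²+200²) = √43600 ≈ 208.81, ∠ = arctan(200/60) ≈ 73.30°
pole (s+200): 200 + j200 → |·| = √(200²+200²) = √80000 ≈ 282.84, ∠ = arctan(200/200) ≈ 45.00°
|T| = 20 / 59060 ≈ 0.00033864
Gain = 20 log₁₀(0.00033864) ≈ -69.41 dB

-69.4 dB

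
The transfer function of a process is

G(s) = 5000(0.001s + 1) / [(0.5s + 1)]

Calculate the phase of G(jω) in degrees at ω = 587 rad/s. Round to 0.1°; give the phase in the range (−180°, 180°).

-59.4°

At ω = 587 rad/s:
zero (1 + j587·0.001) = 1 + j0.587 → |·| ≈ 1.1596, ∠ ≈ 30.41°
pole (1 + j587·0.5) = 1 + j293.5 → |·| ≈ 293.5, ∠ ≈ 89.80°
∠G = (30.41°) − (89.80°) = -59.39°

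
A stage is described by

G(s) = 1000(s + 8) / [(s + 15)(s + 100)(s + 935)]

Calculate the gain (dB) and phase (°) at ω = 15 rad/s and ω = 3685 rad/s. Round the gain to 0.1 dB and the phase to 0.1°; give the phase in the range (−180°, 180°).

At s = jω = j15:
zero (s+8): 8 + j15 → |·| = √(8²+15²) = √289 ≈ 17, ∠ = arctan(15/8) ≈ 61.93°
pole (s+15): 15 + j15 → |·| = √(15²+15²) = √450 ≈ 21.213, ∠ = arctan(15/15) ≈ 45.00°
pole (s+100): 100 + j15 → |·| = √(100²+15²) = √10225 ≈ 101.12, ∠ = arctan(15/100) ≈ 8.53°
pole (s+935): 935 + j15 → |·| = √(935²+15²) = √874450 ≈ 935.12, ∠ = arctan(15/935) ≈ 0.92°
|G| = 1000 · 17 / 2.0059e+06 ≈ 0.008475
Gain = 20 log₁₀(0.008475) ≈ -41.44 dB
∠G = 61.93° − 54.45° = 7.48°

At s = jω = j3685:
zero (s+8): 8 + j3685 → |·| = √(8²+3685²) = √13579289 ≈ 3685, ∠ = arctan(3685/8) ≈ 89.88°
pole (s+15): 15 + j3685 → |·| = √(15²+3685²) = √13579450 ≈ 3685, ∠ = arctan(3685/15) ≈ 89.77°
pole (s+100): 100 + j3685 → |·| = √(100²+3685²) = √13589225 ≈ 3686.4, ∠ = arctan(3685/100) ≈ 88.45°
pole (s+935): 935 + j3685 → |·| = √(935²+3685²) = √14453450 ≈ 3801.8, ∠ = arctan(3685/935) ≈ 75.76°
|G| = 1000 · 3685 / 5.1645e+10 ≈ 7.1353e-05
Gain = 20 log₁₀(7.1353e-05) ≈ -82.93 dB
∠G = 89.88° − 253.98° = -164.10°

ω = 15: -41.4 dB, 7.5°; ω = 3685: -82.9 dB, -164.1°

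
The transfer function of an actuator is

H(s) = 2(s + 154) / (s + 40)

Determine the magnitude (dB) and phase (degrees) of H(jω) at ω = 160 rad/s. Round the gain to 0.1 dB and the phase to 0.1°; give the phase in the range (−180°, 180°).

8.6 dB, -29.9°

At s = jω = j160:
zero (s+154): 154 + j160 → |·| = √(154²+160²) = √49316 ≈ 222.07, ∠ = arctan(160/154) ≈ 46.09°
pole (s+40): 40 + j160 → |·| = √(40²+160²) = √27200 ≈ 164.92, ∠ = arctan(160/40) ≈ 75.96°
|H| = 2 · 222.07 / 164.92 ≈ 2.6931
Gain = 20 log₁₀(2.6931) ≈ 8.61 dB
∠H = 46.09° − 75.96° = -29.87°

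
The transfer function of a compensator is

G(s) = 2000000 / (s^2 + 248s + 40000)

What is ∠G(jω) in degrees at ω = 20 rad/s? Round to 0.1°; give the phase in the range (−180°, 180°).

At s = jω = j20:
quadratic: (j20)² + 248·j20 + 40000 = 39600 + j4960 → |·| ≈ 39909, ∠ ≈ 7.14°
∠G = 0.00° − 7.14° = -7.14°

-7.1°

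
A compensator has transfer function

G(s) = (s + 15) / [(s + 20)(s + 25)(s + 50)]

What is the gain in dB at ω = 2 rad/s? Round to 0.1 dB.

At s = jω = j2:
zero (s+15): 15 + j2 → |·| = √(15²+2²) = √229 ≈ 15.133, ∠ = arctan(2/15) ≈ 7.59°
pole (s+20): 20 + j2 → |·| = √(20²+2²) = √404 ≈ 20.1, ∠ = arctan(2/20) ≈ 5.71°
pole (s+25): 25 + j2 → |·| = √(25²+2²) = √629 ≈ 25.08, ∠ = arctan(2/25) ≈ 4.57°
pole (s+50): 50 + j2 → |·| = √(50²+2²) = √2504 ≈ 50.04, ∠ = arctan(2/50) ≈ 2.29°
|G| = 1 · 15.133 / 25226 ≈ 0.0005999
Gain = 20 log₁₀(0.0005999) ≈ -64.44 dB

-64.4 dB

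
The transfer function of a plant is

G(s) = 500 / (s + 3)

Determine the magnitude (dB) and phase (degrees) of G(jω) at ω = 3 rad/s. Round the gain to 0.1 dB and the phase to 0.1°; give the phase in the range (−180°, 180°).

41.4 dB, -45.0°

Substitute s = j3:
Numerator: 500 = 500 + j0
Denominator: (j3) + 3 = 3 + j3
|N| = √(500² + 0²) ≈ 500, ∠N ≈ 0.00°
|D| = √(3² + 3²) ≈ 4.2426, ∠D ≈ 45.00°
|G| = 500 / 4.2426 ≈ 117.85
Gain = 20 log₁₀(117.85) ≈ 41.43 dB
∠G = 0.00° − 45.00° = -45.00°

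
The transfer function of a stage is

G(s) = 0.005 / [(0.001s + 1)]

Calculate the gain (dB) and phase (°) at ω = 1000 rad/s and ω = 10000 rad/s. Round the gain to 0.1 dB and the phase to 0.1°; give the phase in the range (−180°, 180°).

At ω = 1000 rad/s:
pole (1 + j1000·0.001) = 1 + j1 → |·| ≈ 1.4142, ∠ ≈ 45.00°
|G| = 0.005 · 1 / (1.4142) ≈ 0.0035356
Gain = 20 log₁₀(0.0035356) ≈ -49.03 dB
∠G = (0°) − (45.00°) = -45.00°

At ω = 10000 rad/s:
pole (1 + j10000·0.001) = 1 + j10 → |·| ≈ 10.05, ∠ ≈ 84.29°
|G| = 0.005 · 1 / (10.05) ≈ 0.00049751
Gain = 20 log₁₀(0.00049751) ≈ -66.06 dB
∠G = (0°) − (84.29°) = -84.29°

ω = 1000: -49.0 dB, -45.0°; ω = 10000: -66.1 dB, -84.3°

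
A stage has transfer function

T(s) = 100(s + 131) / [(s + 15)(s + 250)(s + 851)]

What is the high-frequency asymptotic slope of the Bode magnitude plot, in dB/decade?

Each pole contributes −20 dB/decade at high frequency; each zero contributes +20 dB/decade.
Net: 1 zero(s) − 3 pole(s) → -40 dB/decade.

-40 dB/decade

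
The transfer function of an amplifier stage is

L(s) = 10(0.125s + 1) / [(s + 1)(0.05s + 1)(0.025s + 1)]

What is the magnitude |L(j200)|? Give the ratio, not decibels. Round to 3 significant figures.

At ω = 200 rad/s:
zero (1 + j200·0.125) = 1 + j25 → |·| ≈ 25.02, ∠ ≈ 87.71°
pole (1 + j200·1) = 1 + j200 → |·| ≈ 200, ∠ ≈ 89.71°
pole (1 + j200·0.05) = 1 + j10 → |·| ≈ 10.05, ∠ ≈ 84.29°
pole (1 + j200·0.025) = 1 + j5 → |·| ≈ 5.099, ∠ ≈ 78.69°
|L| = 10 · 25.02 / (200 · 10.05 · 5.099) ≈ 0.024412

0.0244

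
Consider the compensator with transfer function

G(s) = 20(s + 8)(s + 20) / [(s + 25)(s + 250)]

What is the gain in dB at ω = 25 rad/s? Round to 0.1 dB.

At s = jω = j25:
zero (s+8): 8 + j25 → |·| = √(8²+25²) = √689 ≈ 26.249, ∠ = arctan(25/8) ≈ 72.26°
zero (s+20): 20 + j25 → |·| = √(20²+25²) = √1025 ≈ 32.016, ∠ = arctan(25/20) ≈ 51.34°
pole (s+25): 25 + j25 → |·| = √(25²+25²) = √1250 ≈ 35.355, ∠ = arctan(25/25) ≈ 45.00°
pole (s+250): 250 + j25 → |·| = √(250²+25²) = √63125 ≈ 251.25, ∠ = arctan(25/250) ≈ 5.71°
|G| = 20 · 840.39 / 8882.9 ≈ 1.8922
Gain = 20 log₁₀(1.8922) ≈ 5.54 dB

5.5 dB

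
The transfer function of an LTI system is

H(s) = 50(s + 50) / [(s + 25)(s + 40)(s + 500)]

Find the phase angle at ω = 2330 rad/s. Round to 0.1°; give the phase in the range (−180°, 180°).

At s = jω = j2330:
zero (s+50): 50 + j2330 → |·| = √(50²+2330²) = √5431400 ≈ 2330.5, ∠ = arctan(2330/50) ≈ 88.77°
pole (s+25): 25 + j2330 → |·| = √(25²+2330²) = √5429525 ≈ 2330.1, ∠ = arctan(2330/25) ≈ 89.39°
pole (s+40): 40 + j2330 → |·| = √(40²+2330²) = √5430500 ≈ 2330.3, ∠ = arctan(2330/40) ≈ 89.02°
pole (s+500): 500 + j2330 → |·| = √(500²+2330²) = √5678900 ≈ 2383, ∠ = arctan(2330/500) ≈ 77.89°
∠H = 88.77° − 256.30° = -167.53°

-167.5°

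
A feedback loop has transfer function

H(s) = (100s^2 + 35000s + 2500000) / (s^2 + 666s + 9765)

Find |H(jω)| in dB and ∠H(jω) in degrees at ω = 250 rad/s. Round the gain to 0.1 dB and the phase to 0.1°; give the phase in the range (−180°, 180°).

34.7 dB, 5.6°

Substitute s = j250:
Numerator: 100(j250)^2 + 35000(j250) + 2500000 = -3750000 + j8750000
Denominator: (j250)^2 + 666(j250) + 9765 = -52735 + j166500
|N| = √(3750000² + 8750000²) ≈ 9.5197e+06, ∠N ≈ 113.20°
|D| = √(52735² + 166500²) ≈ 1.7465e+05, ∠D ≈ 107.57°
|H| = 9.5197e+06 / 1.7465e+05 ≈ 54.507
Gain = 20 log₁₀(54.507) ≈ 34.73 dB
∠H = 113.20° − 107.57° = 5.63°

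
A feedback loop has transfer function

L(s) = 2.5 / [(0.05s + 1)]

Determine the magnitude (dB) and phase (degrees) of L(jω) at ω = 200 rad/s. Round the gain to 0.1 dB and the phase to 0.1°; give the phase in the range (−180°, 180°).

At ω = 200 rad/s:
pole (1 + j200·0.05) = 1 + j10 → |·| ≈ 10.05, ∠ ≈ 84.29°
|L| = 2.5 · 1 / (10.05) ≈ 0.24876
Gain = 20 log₁₀(0.24876) ≈ -12.08 dB
∠L = (0°) − (84.29°) = -84.29°

-12.1 dB, -84.3°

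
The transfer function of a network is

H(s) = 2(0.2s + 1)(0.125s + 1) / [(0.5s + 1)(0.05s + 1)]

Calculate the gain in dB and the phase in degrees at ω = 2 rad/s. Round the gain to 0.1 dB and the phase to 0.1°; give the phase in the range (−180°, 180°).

At ω = 2 rad/s:
zero (1 + j2·0.2) = 1 + j0.4 → |·| ≈ 1.077, ∠ ≈ 21.80°
zero (1 + j2·0.125) = 1 + j0.25 → |·| ≈ 1.0308, ∠ ≈ 14.04°
pole (1 + j2·0.5) = 1 + j1 → |·| ≈ 1.4142, ∠ ≈ 45.00°
pole (1 + j2·0.05) = 1 + j0.1 → |·| ≈ 1.005, ∠ ≈ 5.71°
|H| = 2 · 1.077 · 1.0308 / (1.4142 · 1.005) ≈ 1.5622
Gain = 20 log₁₀(1.5622) ≈ 3.87 dB
∠H = (21.80° + 14.04°) − (45.00° + 5.71°) = -14.87°

3.9 dB, -14.9°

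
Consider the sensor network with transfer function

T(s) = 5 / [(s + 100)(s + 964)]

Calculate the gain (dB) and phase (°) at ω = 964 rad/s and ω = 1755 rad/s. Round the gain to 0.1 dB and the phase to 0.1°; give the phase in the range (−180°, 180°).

At s = jω = j964:
pole (s+100): 100 + j964 → |·| = √(100²+964²) = √939296 ≈ 969.17, ∠ = arctan(964/100) ≈ 84.08°
pole (s+964): 964 + j964 → |·| = √(964²+964²) = √1858592 ≈ 1363.3, ∠ = arctan(964/964) ≈ 45.00°
|T| = 5 / 1.3213e+06 ≈ 3.7842e-06
Gain = 20 log₁₀(3.7842e-06) ≈ -108.44 dB
∠T = 0.00° − 129.08° = -129.08°

At s = jω = j1755:
pole (s+100): 100 + j1755 → |·| = √(100²+1755²) = √3090025 ≈ 1757.8, ∠ = arctan(1755/100) ≈ 86.74°
pole (s+964): 964 + j1755 → |·| = √(964²+1755²) = √4009321 ≈ 2002.3, ∠ = arctan(1755/964) ≈ 61.22°
|T| = 5 / 3.5196e+06 ≈ 1.4206e-06
Gain = 20 log₁₀(1.4206e-06) ≈ -116.95 dB
∠T = 0.00° − 147.96° = -147.96°

ω = 964: -108.4 dB, -129.1°; ω = 1755: -117.0 dB, -148.0°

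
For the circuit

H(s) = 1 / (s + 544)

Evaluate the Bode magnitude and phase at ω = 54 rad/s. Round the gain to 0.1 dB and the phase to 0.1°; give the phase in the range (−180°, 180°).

-54.8 dB, -5.7°

At s = jω = j54:
pole (s+544): 544 + j54 → |·| = √(544²+54²) = √298852 ≈ 546.67, ∠ = arctan(54/544) ≈ 5.67°
|H| = 1 / 546.67 ≈ 0.0018293
Gain = 20 log₁₀(0.0018293) ≈ -54.75 dB
∠H = 0.00° − 5.67° = -5.67°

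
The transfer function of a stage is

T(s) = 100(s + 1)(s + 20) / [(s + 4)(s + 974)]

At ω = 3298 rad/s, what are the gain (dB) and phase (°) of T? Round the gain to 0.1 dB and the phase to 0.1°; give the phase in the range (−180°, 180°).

At s = jω = j3298:
zero (s+1): 1 + j3298 → |·| = √(1²+3298²) = √10876805 ≈ 3298, ∠ = arctan(3298/1) ≈ 89.98°
zero (s+20): 20 + j3298 → |·| = √(20²+3298²) = √10877204 ≈ 3298.1, ∠ = arctan(3298/20) ≈ 89.65°
pole (s+4): 4 + j3298 → |·| = √(4²+3298²) = √10876820 ≈ 3298, ∠ = arctan(3298/4) ≈ 89.93°
pole (s+974): 974 + j3298 → |·| = √(974²+3298²) = √11825480 ≈ 3438.8, ∠ = arctan(3298/974) ≈ 73.55°
|T| = 100 · 1.0877e+07 / 1.1341e+07 ≈ 95.909
Gain = 20 log₁₀(95.909) ≈ 39.64 dB
∠T = 179.63° − 163.48° = 16.15°

39.6 dB, 16.2°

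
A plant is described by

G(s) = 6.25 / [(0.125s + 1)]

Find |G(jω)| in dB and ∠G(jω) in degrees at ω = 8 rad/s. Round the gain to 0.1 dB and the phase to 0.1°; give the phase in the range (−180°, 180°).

At ω = 8 rad/s:
pole (1 + j8·0.125) = 1 + j1 → |·| ≈ 1.4142, ∠ ≈ 45.00°
|G| = 6.25 · 1 / (1.4142) ≈ 4.4195
Gain = 20 log₁₀(4.4195) ≈ 12.91 dB
∠G = (0°) − (45.00°) = -45.00°

12.9 dB, -45.0°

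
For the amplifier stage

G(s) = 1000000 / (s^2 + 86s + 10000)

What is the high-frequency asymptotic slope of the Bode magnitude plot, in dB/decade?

-40 dB/decade

Each pole contributes −20 dB/decade at high frequency; each zero contributes +20 dB/decade.
Net: 0 zero(s) − 2 pole(s) → -40 dB/decade.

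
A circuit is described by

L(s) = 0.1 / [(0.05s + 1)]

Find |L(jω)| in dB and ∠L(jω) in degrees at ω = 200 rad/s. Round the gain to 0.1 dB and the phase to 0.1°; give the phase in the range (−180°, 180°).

-40.0 dB, -84.3°

At ω = 200 rad/s:
pole (1 + j200·0.05) = 1 + j10 → |·| ≈ 10.05, ∠ ≈ 84.29°
|L| = 0.1 · 1 / (10.05) ≈ 0.0099502
Gain = 20 log₁₀(0.0099502) ≈ -40.04 dB
∠L = (0°) − (84.29°) = -84.29°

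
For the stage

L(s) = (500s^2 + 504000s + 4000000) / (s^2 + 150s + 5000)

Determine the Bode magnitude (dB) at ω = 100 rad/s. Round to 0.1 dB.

Substitute s = j100:
Numerator: 500(j100)^2 + 504000(j100) + 4000000 = -1000000 + j50400000
Denominator: (j100)^2 + 150(j100) + 5000 = -5000 + j15000
|N| = √(1000000² + 50400000²) ≈ 5.041e+07, ∠N ≈ 91.14°
|D| = √(5000² + 15000²) ≈ 15811, ∠D ≈ 108.43°
|L| = 5.041e+07 / 15811 ≈ 3188.3
Gain = 20 log₁₀(3188.3) ≈ 70.07 dB

70.1 dB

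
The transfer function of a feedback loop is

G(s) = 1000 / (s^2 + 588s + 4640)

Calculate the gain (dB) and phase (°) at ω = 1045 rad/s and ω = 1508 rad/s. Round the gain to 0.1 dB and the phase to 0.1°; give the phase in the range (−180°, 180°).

ω = 1045: -61.9 dB, -150.5°; ω = 1508: -67.7 dB, -158.7°

Substitute s = j1045:
Numerator: 1000 = 1000 + j0
Denominator: (j1045)^2 + 588(j1045) + 4640 = -1087385 + j614460
|N| = √(1000² + 0²) ≈ 1000, ∠N ≈ 0.00°
|D| = √(1087385² + 614460²) ≈ 1.249e+06, ∠D ≈ 150.53°
|G| = 1000 / 1.249e+06 ≈ 0.00080064
Gain = 20 log₁₀(0.00080064) ≈ -61.93 dB
∠G = 0.00° − 150.53° = -150.53°

Substitute s = j1508:
Numerator: 1000 = 1000 + j0
Denominator: (j1508)^2 + 588(j1508) + 4640 = -2269424 + j886704
|N| = √(1000² + 0²) ≈ 1000, ∠N ≈ 0.00°
|D| = √(2269424² + 886704²) ≈ 2.4365e+06, ∠D ≈ 158.66°
|G| = 1000 / 2.4365e+06 ≈ 0.00041042
Gain = 20 log₁₀(0.00041042) ≈ -67.74 dB
∠G = 0.00° − 158.66° = -158.66°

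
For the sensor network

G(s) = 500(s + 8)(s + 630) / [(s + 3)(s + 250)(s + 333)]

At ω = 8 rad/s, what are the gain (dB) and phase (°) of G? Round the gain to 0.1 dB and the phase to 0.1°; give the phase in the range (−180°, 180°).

14.0 dB, -26.9°

At s = jω = j8:
zero (s+8): 8 + j8 → |·| = √(8²+8²) = √128 ≈ 11.314, ∠ = arctan(8/8) ≈ 45.00°
zero (s+630): 630 + j8 → |·| = √(630²+8²) = √396964 ≈ 630.05, ∠ = arctan(8/630) ≈ 0.73°
pole (s+3): 3 + j8 → |·| = √(3²+8²) = √73 ≈ 8.544, ∠ = arctan(8/3) ≈ 69.44°
pole (s+250): 250 + j8 → |·| = √(250²+8²) = √62564 ≈ 250.13, ∠ = arctan(8/250) ≈ 1.83°
pole (s+333): 333 + j8 → |·| = √(333²+8²) = √110953 ≈ 333.1, ∠ = arctan(8/333) ≈ 1.38°
|G| = 500 · 7128.4 / 7.1187e+05 ≈ 5.0068
Gain = 20 log₁₀(5.0068) ≈ 13.99 dB
∠G = 45.73° − 72.65° = -26.92°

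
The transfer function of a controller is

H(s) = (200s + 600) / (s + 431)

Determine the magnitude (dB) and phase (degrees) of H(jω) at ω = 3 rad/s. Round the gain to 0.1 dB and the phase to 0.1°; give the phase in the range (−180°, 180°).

5.9 dB, 44.6°

Substitute s = j3:
Numerator: 200(j3) + 600 = 600 + j600
Denominator: (j3) + 431 = 431 + j3
|N| = √(600² + 600²) ≈ 848.53, ∠N ≈ 45.00°
|D| = √(431² + 3²) ≈ 431.01, ∠D ≈ 0.40°
|H| = 848.53 / 431.01 ≈ 1.9687
Gain = 20 log₁₀(1.9687) ≈ 5.88 dB
∠H = 45.00° − 0.40° = 44.60°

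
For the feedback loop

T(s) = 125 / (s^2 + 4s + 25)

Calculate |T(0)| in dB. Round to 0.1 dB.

T(0) = 125 / 25 = 5
20 log₁₀(5) ≈ 13.98 dB

14.0 dB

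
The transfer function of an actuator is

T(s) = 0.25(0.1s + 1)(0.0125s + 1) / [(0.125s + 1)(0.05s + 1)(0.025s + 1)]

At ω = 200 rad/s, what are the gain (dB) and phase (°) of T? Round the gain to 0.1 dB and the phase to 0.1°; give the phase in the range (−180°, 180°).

-39.6 dB, -95.4°

At ω = 200 rad/s:
zero (1 + j200·0.1) = 1 + j20 → |·| ≈ 20.025, ∠ ≈ 87.14°
zero (1 + j200·0.0125) = 1 + j2.5 → |·| ≈ 2.6926, ∠ ≈ 68.20°
pole (1 + j200·0.125) = 1 + j25 → |·| ≈ 25.02, ∠ ≈ 87.71°
pole (1 + j200·0.05) = 1 + j10 → |·| ≈ 10.05, ∠ ≈ 84.29°
pole (1 + j200·0.025) = 1 + j5 → |·| ≈ 5.099, ∠ ≈ 78.69°
|T| = 0.25 · 20.025 · 2.6926 / (25.02 · 10.05 · 5.099) ≈ 0.010513
Gain = 20 log₁₀(0.010513) ≈ -39.57 dB
∠T = (87.14° + 68.20°) − (87.71° + 84.29° + 78.69°) = -95.35°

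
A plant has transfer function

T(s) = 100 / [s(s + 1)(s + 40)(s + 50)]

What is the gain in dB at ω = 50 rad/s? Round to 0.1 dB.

-101.1 dB

At s = jω = j50:
pole (s+1): 1 + j50 → |·| = √(1²+50²) = √2501 ≈ 50.01, ∠ = arctan(50/1) ≈ 88.85°
pole (s+40): 40 + j50 → |·| = √(40²+50²) = √4100 ≈ 64.031, ∠ = arctan(50/40) ≈ 51.34°
pole (s+50): 50 + j50 → |·| = √(50²+50²) = √5000 ≈ 70.711, ∠ = arctan(50/50) ≈ 45.00°
pole at origin: |s| = 50, ∠ = 90.00° (in denominator)
|T| = 100 / 1.1322e+07 ≈ 8.8324e-06
Gain = 20 log₁₀(8.8324e-06) ≈ -101.08 dB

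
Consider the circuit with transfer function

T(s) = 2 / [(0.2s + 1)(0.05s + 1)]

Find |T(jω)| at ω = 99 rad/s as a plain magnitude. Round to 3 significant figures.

0.0200

At ω = 99 rad/s:
pole (1 + j99·0.2) = 1 + j19.8 → |·| ≈ 19.825, ∠ ≈ 87.11°
pole (1 + j99·0.05) = 1 + j4.95 → |·| ≈ 5.05, ∠ ≈ 78.58°
|T| = 2 · 1 / (19.825 · 5.05) ≈ 0.019977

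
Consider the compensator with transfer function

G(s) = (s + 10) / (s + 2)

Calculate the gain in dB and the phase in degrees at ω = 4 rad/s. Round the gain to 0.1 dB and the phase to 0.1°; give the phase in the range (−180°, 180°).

7.6 dB, -41.6°

Substitute s = j4:
Numerator: (j4) + 10 = 10 + j4
Denominator: (j4) + 2 = 2 + j4
|N| = √(10² + 4²) ≈ 10.77, ∠N ≈ 21.80°
|D| = √(2² + 4²) ≈ 4.4721, ∠D ≈ 63.43°
|G| = 10.77 / 4.4721 ≈ 2.4083
Gain = 20 log₁₀(2.4083) ≈ 7.63 dB
∠G = 21.80° − 63.43° = -41.63°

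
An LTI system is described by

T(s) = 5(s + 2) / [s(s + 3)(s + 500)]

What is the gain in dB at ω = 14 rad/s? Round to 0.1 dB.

At s = jω = j14:
zero (s+2): 2 + j14 → |·| = √(2²+14²) = √200 ≈ 14.142, ∠ = arctan(14/2) ≈ 81.87°
pole (s+3): 3 + j14 → |·| = √(3²+14²) = √205 ≈ 14.318, ∠ = arctan(14/3) ≈ 77.91°
pole (s+500): 500 + j14 → |·| = √(500²+14²) = √250196 ≈ 500.2, ∠ = arctan(14/500) ≈ 1.60°
pole at origin: |s| = 14, ∠ = 90.00° (in denominator)
|T| = 5 · 14.142 / 1.0027e+05 ≈ 0.0007052
Gain = 20 log₁₀(0.0007052) ≈ -63.03 dB

-63.0 dB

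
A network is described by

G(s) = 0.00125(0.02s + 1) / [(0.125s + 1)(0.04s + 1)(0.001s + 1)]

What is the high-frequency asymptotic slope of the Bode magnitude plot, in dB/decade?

Each pole contributes −20 dB/decade at high frequency; each zero contributes +20 dB/decade.
Net: 1 zero(s) − 3 pole(s) → -40 dB/decade.

-40 dB/decade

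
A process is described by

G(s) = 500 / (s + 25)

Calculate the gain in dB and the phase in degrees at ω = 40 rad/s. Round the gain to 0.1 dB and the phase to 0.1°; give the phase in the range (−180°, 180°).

At s = jω = j40:
pole (s+25): 25 + j40 → |·| = √(25²+40²) = √2225 ≈ 47.17, ∠ = arctan(40/25) ≈ 57.99°
|G| = 500 / 47.17 ≈ 10.6
Gain = 20 log₁₀(10.6) ≈ 20.51 dB
∠G = 0.00° − 57.99° = -57.99°

20.5 dB, -58.0°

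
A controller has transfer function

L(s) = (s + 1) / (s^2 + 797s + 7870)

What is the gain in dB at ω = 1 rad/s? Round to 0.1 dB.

Substitute s = j1:
Numerator: (j1) + 1 = 1 + j1
Denominator: (j1)^2 + 797(j1) + 7870 = 7869 + j797
|N| = √(1² + 1²) ≈ 1.4142, ∠N ≈ 45.00°
|D| = √(7869² + 797²) ≈ 7909.3, ∠D ≈ 5.78°
|L| = 1.4142 / 7909.3 ≈ 0.0001788
Gain = 20 log₁₀(0.0001788) ≈ -74.95 dB

-75.0 dB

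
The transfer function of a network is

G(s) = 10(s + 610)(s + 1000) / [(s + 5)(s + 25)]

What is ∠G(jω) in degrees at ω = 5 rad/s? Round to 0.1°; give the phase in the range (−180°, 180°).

-55.6°

At s = jω = j5:
zero (s+610): 610 + j5 → |·| = √(610²+5²) = √372125 ≈ 610.02, ∠ = arctan(5/610) ≈ 0.47°
zero (s+1000): 1000 + j5 → |·| = √(1000²+5²) = √1000025 ≈ 1000, ∠ = arctan(5/1000) ≈ 0.29°
pole (s+5): 5 + j5 → |·| = √(5²+5²) = √50 ≈ 7.0711, ∠ = arctan(5/5) ≈ 45.00°
pole (s+25): 25 + j5 → |·| = √(25²+5²) = √650 ≈ 25.495, ∠ = arctan(5/25) ≈ 11.31°
∠G = 0.76° − 56.31° = -55.55°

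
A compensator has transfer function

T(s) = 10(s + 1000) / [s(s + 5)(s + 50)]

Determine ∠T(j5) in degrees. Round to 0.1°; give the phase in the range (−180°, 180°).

-140.4°

At s = jω = j5:
zero (s+1000): 1000 + j5 → |·| = √(1000²+5²) = √1000025 ≈ 1000, ∠ = arctan(5/1000) ≈ 0.29°
pole (s+5): 5 + j5 → |·| = √(5²+5²) = √50 ≈ 7.0711, ∠ = arctan(5/5) ≈ 45.00°
pole (s+50): 50 + j5 → |·| = √(50²+5²) = √2525 ≈ 50.249, ∠ = arctan(5/50) ≈ 5.71°
pole at origin: |s| = 5, ∠ = 90.00° (in denominator)
∠T = 0.29° − 140.71° = -140.42°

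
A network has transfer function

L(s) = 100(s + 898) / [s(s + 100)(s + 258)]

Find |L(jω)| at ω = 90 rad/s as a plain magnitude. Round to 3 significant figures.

At s = jω = j90:
zero (s+898): 898 + j90 → |·| = √(898²+90²) = √814504 ≈ 902.5, ∠ = arctan(90/898) ≈ 5.72°
pole (s+100): 100 + j90 → |·| = √(100²+90²) = √18100 ≈ 134.54, ∠ = arctan(90/100) ≈ 41.99°
pole (s+258): 258 + j90 → |·| = √(258²+90²) = √74664 ≈ 273.25, ∠ = arctan(90/258) ≈ 19.23°
pole at origin: |s| = 90, ∠ = 90.00° (in denominator)
|L| = 100 · 902.5 / 3.3087e+06 ≈ 0.027277

0.0273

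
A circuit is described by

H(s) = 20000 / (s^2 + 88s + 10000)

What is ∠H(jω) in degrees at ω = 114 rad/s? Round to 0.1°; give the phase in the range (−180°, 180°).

At s = jω = j114:
quadratic: (j114)² + 88·j114 + 10000 = -2996 + j10032 → |·| ≈ 10470, ∠ ≈ 106.63°
∠H = 0.00° − 106.63° = -106.63°

-106.6°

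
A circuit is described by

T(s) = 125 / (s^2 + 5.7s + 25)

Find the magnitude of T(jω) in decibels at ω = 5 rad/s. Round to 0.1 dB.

12.8 dB

At s = jω = j5:
quadratic: (j5)² + 5.7·j5 + 25 = 0 + j28.5 → |·| ≈ 28.5, ∠ ≈ 90.00°
|T| = 125 / 28.5 ≈ 4.386
Gain = 20 log₁₀(4.386) ≈ 12.84 dB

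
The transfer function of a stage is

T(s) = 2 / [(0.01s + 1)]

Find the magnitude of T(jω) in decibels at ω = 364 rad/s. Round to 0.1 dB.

-5.5 dB

At ω = 364 rad/s:
pole (1 + j364·0.01) = 1 + j3.64 → |·| ≈ 3.7749, ∠ ≈ 74.64°
|T| = 2 · 1 / (3.7749) ≈ 0.52982
Gain = 20 log₁₀(0.52982) ≈ -5.52 dB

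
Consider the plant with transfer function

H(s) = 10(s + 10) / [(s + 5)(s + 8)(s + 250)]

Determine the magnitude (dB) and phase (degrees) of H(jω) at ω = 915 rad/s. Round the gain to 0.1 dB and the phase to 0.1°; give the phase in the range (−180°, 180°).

At s = jω = j915:
zero (s+10): 10 + j915 → |·| = √(10²+915²) = √837325 ≈ 915.05, ∠ = arctan(915/10) ≈ 89.37°
pole (s+5): 5 + j915 → |·| = √(5²+915²) = √837250 ≈ 915.01, ∠ = arctan(915/5) ≈ 89.69°
pole (s+8): 8 + j915 → |·| = √(8²+915²) = √837289 ≈ 915.03, ∠ = arctan(915/8) ≈ 89.50°
pole (s+250): 250 + j915 → |·| = √(250²+915²) = √899725 ≈ 948.54, ∠ = arctan(915/250) ≈ 74.72°
|H| = 10 · 915.05 / 7.9418e+08 ≈ 1.1522e-05
Gain = 20 log₁₀(1.1522e-05) ≈ -98.77 dB
∠H = 89.37° − 253.91° = -164.54°

-98.8 dB, -164.5°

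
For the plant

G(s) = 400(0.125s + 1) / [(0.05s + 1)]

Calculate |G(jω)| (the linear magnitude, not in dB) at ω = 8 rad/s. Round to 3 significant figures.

525

At ω = 8 rad/s:
zero (1 + j8·0.125) = 1 + j1 → |·| ≈ 1.4142, ∠ ≈ 45.00°
pole (1 + j8·0.05) = 1 + j0.4 → |·| ≈ 1.077, ∠ ≈ 21.80°
|G| = 400 · 1.4142 / (1.077) ≈ 525.24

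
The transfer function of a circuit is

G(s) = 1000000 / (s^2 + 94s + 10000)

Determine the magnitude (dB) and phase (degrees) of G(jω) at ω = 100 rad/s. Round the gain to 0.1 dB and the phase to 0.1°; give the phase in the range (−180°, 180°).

40.5 dB, -90.0°

At s = jω = j100:
quadratic: (j100)² + 94·j100 + 10000 = 0 + j9400 → |·| ≈ 9400, ∠ ≈ 90.00°
|G| = 1000000 / 9400 ≈ 106.38
Gain = 20 log₁₀(106.38) ≈ 40.54 dB
∠G = 0.00° − 90.00° = -90.00°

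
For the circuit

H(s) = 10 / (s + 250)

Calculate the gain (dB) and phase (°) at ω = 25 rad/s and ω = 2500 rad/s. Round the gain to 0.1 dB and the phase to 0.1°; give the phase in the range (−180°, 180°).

At s = jω = j25:
pole (s+250): 250 + j25 → |·| = √(250²+25²) = √63125 ≈ 251.25, ∠ = arctan(25/250) ≈ 5.71°
|H| = 10 / 251.25 ≈ 0.039801
Gain = 20 log₁₀(0.039801) ≈ -28.00 dB
∠H = 0.00° − 5.71° = -5.71°

At s = jω = j2500:
pole (s+250): 250 + j2500 → |·| = √(250²+2500²) = √6312500 ≈ 2512.5, ∠ = arctan(2500/250) ≈ 84.29°
|H| = 10 / 2512.5 ≈ 0.0039801
Gain = 20 log₁₀(0.0039801) ≈ -48.00 dB
∠H = 0.00° − 84.29° = -84.29°

ω = 25: -28.0 dB, -5.7°; ω = 2500: -48.0 dB, -84.3°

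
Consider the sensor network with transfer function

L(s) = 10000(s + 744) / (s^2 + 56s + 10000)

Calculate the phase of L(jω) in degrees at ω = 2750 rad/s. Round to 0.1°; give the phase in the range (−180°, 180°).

-104.0°

At s = jω = j2750:
zero (s+744): 744 + j2750 → |·| = √(744²+2750²) = √8116036 ≈ 2848.9, ∠ = arctan(2750/744) ≈ 74.86°
quadratic: (j2750)² + 56·j2750 + 10000 = -7552500 + j154000 → |·| ≈ 7.5541e+06, ∠ ≈ 178.83°
∠L = 74.86° − 178.83° = -103.97°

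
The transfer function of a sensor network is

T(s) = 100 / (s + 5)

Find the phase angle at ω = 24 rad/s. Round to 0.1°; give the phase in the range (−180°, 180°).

-78.2°

At s = jω = j24:
pole (s+5): 5 + j24 → |·| = √(5²+24²) = √601 ≈ 24.515, ∠ = arctan(24/5) ≈ 78.23°
∠T = 0.00° − 78.23° = -78.23°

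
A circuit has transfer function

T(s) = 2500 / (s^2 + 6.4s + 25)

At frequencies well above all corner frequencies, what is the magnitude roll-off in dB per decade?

Each pole contributes −20 dB/decade at high frequency; each zero contributes +20 dB/decade.
Net: 0 zero(s) − 2 pole(s) → -40 dB/decade.

-40 dB/decade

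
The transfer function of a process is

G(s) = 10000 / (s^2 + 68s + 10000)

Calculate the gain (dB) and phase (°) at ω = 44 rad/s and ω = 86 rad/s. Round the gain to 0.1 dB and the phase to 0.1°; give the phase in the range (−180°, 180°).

ω = 44: 1.3 dB, -20.4°; ω = 86: 3.9 dB, -66.0°

At s = jω = j44:
quadratic: (j44)² + 68·j44 + 10000 = 8064 + j2992 → |·| ≈ 8601.2, ∠ ≈ 20.36°
|G| = 10000 / 8601.2 ≈ 1.1626
Gain = 20 log₁₀(1.1626) ≈ 1.31 dB
∠G = 0.00° − 20.36° = -20.36°

At s = jω = j86:
quadratic: (j86)² + 68·j86 + 10000 = 2604 + j5848 → |·| ≈ 6401.6, ∠ ≈ 66.00°
|G| = 10000 / 6401.6 ≈ 1.5621
Gain = 20 log₁₀(1.5621) ≈ 3.87 dB
∠G = 0.00° − 66.00° = -66.00°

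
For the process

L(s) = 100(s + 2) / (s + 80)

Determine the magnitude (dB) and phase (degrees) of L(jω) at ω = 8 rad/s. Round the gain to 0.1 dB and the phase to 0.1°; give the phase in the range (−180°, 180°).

20.2 dB, 70.3°

At s = jω = j8:
zero (s+2): 2 + j8 → |·| = √(2²+8²) = √68 ≈ 8.2462, ∠ = arctan(8/2) ≈ 75.96°
pole (s+80): 80 + j8 → |·| = √(80²+8²) = √6464 ≈ 80.399, ∠ = arctan(8/80) ≈ 5.71°
|L| = 100 · 8.2462 / 80.399 ≈ 10.257
Gain = 20 log₁₀(10.257) ≈ 20.22 dB
∠L = 75.96° − 5.71° = 70.25°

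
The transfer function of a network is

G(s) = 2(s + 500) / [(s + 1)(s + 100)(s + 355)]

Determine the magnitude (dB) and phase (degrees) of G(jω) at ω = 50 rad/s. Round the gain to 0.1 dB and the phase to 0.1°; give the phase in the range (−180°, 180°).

At s = jω = j50:
zero (s+500): 500 + j50 → |·| = √(500²+50²) = √252500 ≈ 502.49, ∠ = arctan(50/500) ≈ 5.71°
pole (s+1): 1 + j50 → |·| = √(1²+50²) = √2501 ≈ 50.01, ∠ = arctan(50/1) ≈ 88.85°
pole (s+100): 100 + j50 → |·| = √(100²+50²) = √12500 ≈ 111.8, ∠ = arctan(50/100) ≈ 26.57°
pole (s+355): 355 + j50 → |·| = √(355²+50²) = √128525 ≈ 358.5, ∠ = arctan(50/355) ≈ 8.02°
|G| = 2 · 502.49 / 2.0044e+06 ≈ 0.00050139
Gain = 20 log₁₀(0.00050139) ≈ -66.00 dB
∠G = 5.71° − 123.44° = -117.73°

-66.0 dB, -117.7°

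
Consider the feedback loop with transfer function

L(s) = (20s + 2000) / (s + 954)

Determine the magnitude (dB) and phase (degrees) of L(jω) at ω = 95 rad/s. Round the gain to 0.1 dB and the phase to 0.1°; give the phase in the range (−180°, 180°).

Substitute s = j95:
Numerator: 20(j95) + 2000 = 2000 + j1900
Denominator: (j95) + 954 = 954 + j95
|N| = √(2000² + 1900²) ≈ 2758.6, ∠N ≈ 43.53°
|D| = √(954² + 95²) ≈ 958.72, ∠D ≈ 5.69°
|L| = 2758.6 / 958.72 ≈ 2.8774
Gain = 20 log₁₀(2.8774) ≈ 9.18 dB
∠L = 43.53° − 5.69° = 37.84°

9.2 dB, 37.8°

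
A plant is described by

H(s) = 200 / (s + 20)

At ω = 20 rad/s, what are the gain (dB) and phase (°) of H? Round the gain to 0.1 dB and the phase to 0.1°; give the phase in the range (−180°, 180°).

17.0 dB, -45.0°

Substitute s = j20:
Numerator: 200 = 200 + j0
Denominator: (j20) + 20 = 20 + j20
|N| = √(200² + 0²) ≈ 200, ∠N ≈ 0.00°
|D| = √(20² + 20²) ≈ 28.284, ∠D ≈ 45.00°
|H| = 200 / 28.284 ≈ 7.0711
Gain = 20 log₁₀(7.0711) ≈ 16.99 dB
∠H = 0.00° − 45.00° = -45.00°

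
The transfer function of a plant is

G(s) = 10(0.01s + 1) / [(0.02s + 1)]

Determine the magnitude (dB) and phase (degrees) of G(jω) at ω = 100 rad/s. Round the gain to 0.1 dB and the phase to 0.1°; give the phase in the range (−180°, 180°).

At ω = 100 rad/s:
zero (1 + j100·0.01) = 1 + j1 → |·| ≈ 1.4142, ∠ ≈ 45.00°
pole (1 + j100·0.02) = 1 + j2 → |·| ≈ 2.2361, ∠ ≈ 63.43°
|G| = 10 · 1.4142 / (2.2361) ≈ 6.3244
Gain = 20 log₁₀(6.3244) ≈ 16.02 dB
∠G = (45.00°) − (63.43°) = -18.43°

16.0 dB, -18.4°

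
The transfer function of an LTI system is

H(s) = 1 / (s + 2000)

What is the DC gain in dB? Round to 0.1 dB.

H(0) = 1 / 2000 = 0.0005
20 log₁₀(0.0005) ≈ -66.02 dB

-66.0 dB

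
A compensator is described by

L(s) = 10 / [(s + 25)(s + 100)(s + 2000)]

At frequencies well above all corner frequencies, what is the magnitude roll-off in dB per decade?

-60 dB/decade

Each pole contributes −20 dB/decade at high frequency; each zero contributes +20 dB/decade.
Net: 0 zero(s) − 3 pole(s) → -60 dB/decade.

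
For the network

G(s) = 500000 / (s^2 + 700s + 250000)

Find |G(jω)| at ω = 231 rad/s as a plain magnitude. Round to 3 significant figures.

At s = jω = j231:
quadratic: (j231)² + 700·j231 + 250000 = 196639 + j161700 → |·| ≈ 2.5459e+05, ∠ ≈ 39.43°
|G| = 500000 / 2.5459e+05 ≈ 1.9639

1.96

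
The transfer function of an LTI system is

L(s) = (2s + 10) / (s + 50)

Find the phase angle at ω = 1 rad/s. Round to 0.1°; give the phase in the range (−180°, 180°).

Substitute s = j1:
Numerator: 2(j1) + 10 = 10 + j2
Denominator: (j1) + 50 = 50 + j1
|N| = √(10² + 2²) ≈ 10.198, ∠N ≈ 11.31°
|D| = √(50² + 1²) ≈ 50.01, ∠D ≈ 1.15°
∠L = 11.31° − 1.15° = 10.16°

10.2°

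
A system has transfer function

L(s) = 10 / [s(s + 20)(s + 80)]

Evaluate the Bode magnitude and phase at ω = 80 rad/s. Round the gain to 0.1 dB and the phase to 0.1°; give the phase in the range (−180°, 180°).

At s = jω = j80:
pole (s+20): 20 + j80 → |·| = √(20²+80²) = √6800 ≈ 82.462, ∠ = arctan(80/20) ≈ 75.96°
pole (s+80): 80 + j80 → |·| = √(80²+80²) = √12800 ≈ 113.14, ∠ = arctan(80/80) ≈ 45.00°
pole at origin: |s| = 80, ∠ = 90.00° (in denominator)
|L| = 10 / 7.4638e+05 ≈ 1.3398e-05
Gain = 20 log₁₀(1.3398e-05) ≈ -97.46 dB
∠L = 0.00° − 210.96° = -210.96° ≡ 149.04° (principal value)

-97.5 dB, 149.0°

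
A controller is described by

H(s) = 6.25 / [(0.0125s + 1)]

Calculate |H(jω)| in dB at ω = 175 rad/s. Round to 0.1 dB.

8.3 dB

At ω = 175 rad/s:
pole (1 + j175·0.0125) = 1 + j2.1875 → |·| ≈ 2.4052, ∠ ≈ 65.43°
|H| = 6.25 · 1 / (2.4052) ≈ 2.5985
Gain = 20 log₁₀(2.5985) ≈ 8.29 dB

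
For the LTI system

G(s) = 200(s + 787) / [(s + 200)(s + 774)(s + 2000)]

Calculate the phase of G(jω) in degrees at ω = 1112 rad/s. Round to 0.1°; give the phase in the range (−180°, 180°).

-109.3°

At s = jω = j1112:
zero (s+787): 787 + j1112 → |·| = √(787²+1112²) = √1855913 ≈ 1362.3, ∠ = arctan(1112/787) ≈ 54.71°
pole (s+200): 200 + j1112 → |·| = √(200²+1112²) = √1276544 ≈ 1129.8, ∠ = arctan(1112/200) ≈ 79.80°
pole (s+774): 774 + j1112 → |·| = √(774²+1112²) = √1835620 ≈ 1354.9, ∠ = arctan(1112/774) ≈ 55.16°
pole (s+2000): 2000 + j1112 → |·| = √(2000²+1112²) = √5236544 ≈ 2288.3, ∠ = arctan(1112/2000) ≈ 29.07°
∠G = 54.71° − 164.03° = -109.32°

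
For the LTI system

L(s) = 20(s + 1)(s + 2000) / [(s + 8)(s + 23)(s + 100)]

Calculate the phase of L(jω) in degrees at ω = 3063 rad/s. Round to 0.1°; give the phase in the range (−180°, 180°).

At s = jω = j3063:
zero (s+1): 1 + j3063 → |·| = √(1²+3063²) = √9381970 ≈ 3063, ∠ = arctan(3063/1) ≈ 89.98°
zero (s+2000): 2000 + j3063 → |·| = √(2000²+3063²) = √13381969 ≈ 3658.1, ∠ = arctan(3063/2000) ≈ 56.86°
pole (s+8): 8 + j3063 → |·| = √(8²+3063²) = √9382033 ≈ 3063, ∠ = arctan(3063/8) ≈ 89.85°
pole (s+23): 23 + j3063 → |·| = √(23²+3063²) = √9382498 ≈ 3063.1, ∠ = arctan(3063/23) ≈ 89.57°
pole (s+100): 100 + j3063 → |·| = √(100²+3063²) = √9391969 ≈ 3064.6, ∠ = arctan(3063/100) ≈ 88.13°
∠L = 146.84° − 267.55° = -120.71°

-120.7°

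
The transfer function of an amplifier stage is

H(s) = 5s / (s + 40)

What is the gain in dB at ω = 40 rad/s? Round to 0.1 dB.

At s = jω = j40:
zero at origin: s = j40 → |·| = 40, ∠ = 90.00°
pole (s+40): 40 + j40 → |·| = √(40²+40²) = √3200 ≈ 56.569, ∠ = arctan(40/40) ≈ 45.00°
|H| = 5 · 40 / 56.569 ≈ 3.5355
Gain = 20 log₁₀(3.5355) ≈ 10.97 dB

11.0 dB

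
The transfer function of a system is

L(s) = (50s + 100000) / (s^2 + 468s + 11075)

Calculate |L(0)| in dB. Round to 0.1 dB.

19.1 dB

L(0) = 100000 / 11075 ≈ 9.0293
20 log₁₀(9.0293) ≈ 19.11 dB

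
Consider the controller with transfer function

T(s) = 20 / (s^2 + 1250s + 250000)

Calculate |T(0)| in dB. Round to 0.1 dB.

T(0) = 20 / 250000 = 8e-05
20 log₁₀(8e-05) ≈ -81.94 dB

-81.9 dB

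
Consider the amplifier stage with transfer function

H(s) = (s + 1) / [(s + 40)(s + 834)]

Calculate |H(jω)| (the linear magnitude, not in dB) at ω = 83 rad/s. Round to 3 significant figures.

0.00107

At s = jω = j83:
zero (s+1): 1 + j83 → |·| = √(1²+83²) = √6890 ≈ 83.006, ∠ = arctan(83/1) ≈ 89.31°
pole (s+40): 40 + j83 → |·| = √(40²+83²) = √8489 ≈ 92.136, ∠ = arctan(83/40) ≈ 64.27°
pole (s+834): 834 + j83 → |·| = √(834²+83²) = √702445 ≈ 838.12, ∠ = arctan(83/834) ≈ 5.68°
|H| = 1 · 83.006 / 77221 ≈ 0.0010749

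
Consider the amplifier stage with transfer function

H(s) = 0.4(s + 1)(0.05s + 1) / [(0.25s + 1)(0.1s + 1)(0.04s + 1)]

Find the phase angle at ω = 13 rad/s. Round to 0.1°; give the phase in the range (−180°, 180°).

-34.2°

At ω = 13 rad/s:
zero (1 + j13·1) = 1 + j13 → |·| ≈ 13.038, ∠ ≈ 85.60°
zero (1 + j13·0.05) = 1 + j0.65 → |·| ≈ 1.1927, ∠ ≈ 33.02°
pole (1 + j13·0.25) = 1 + j3.25 → |·| ≈ 3.4004, ∠ ≈ 72.90°
pole (1 + j13·0.1) = 1 + j1.3 → |·| ≈ 1.6401, ∠ ≈ 52.43°
pole (1 + j13·0.04) = 1 + j0.52 → |·| ≈ 1.1271, ∠ ≈ 27.47°
∠H = (85.60° + 33.02°) − (72.90° + 52.43° + 27.47°) = -34.18°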